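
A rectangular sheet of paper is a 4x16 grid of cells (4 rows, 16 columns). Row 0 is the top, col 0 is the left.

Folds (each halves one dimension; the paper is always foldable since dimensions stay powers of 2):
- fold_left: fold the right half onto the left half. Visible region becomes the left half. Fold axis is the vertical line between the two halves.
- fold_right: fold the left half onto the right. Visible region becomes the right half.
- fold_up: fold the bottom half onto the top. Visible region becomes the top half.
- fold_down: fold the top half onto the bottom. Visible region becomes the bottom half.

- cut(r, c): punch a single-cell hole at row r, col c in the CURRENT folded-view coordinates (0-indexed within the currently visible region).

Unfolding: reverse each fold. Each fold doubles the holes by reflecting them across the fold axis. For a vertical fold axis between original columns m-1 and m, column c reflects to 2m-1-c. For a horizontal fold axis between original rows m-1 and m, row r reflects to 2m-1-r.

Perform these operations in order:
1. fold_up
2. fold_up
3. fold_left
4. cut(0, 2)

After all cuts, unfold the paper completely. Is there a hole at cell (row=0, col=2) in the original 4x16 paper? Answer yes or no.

Op 1 fold_up: fold axis h@2; visible region now rows[0,2) x cols[0,16) = 2x16
Op 2 fold_up: fold axis h@1; visible region now rows[0,1) x cols[0,16) = 1x16
Op 3 fold_left: fold axis v@8; visible region now rows[0,1) x cols[0,8) = 1x8
Op 4 cut(0, 2): punch at orig (0,2); cuts so far [(0, 2)]; region rows[0,1) x cols[0,8) = 1x8
Unfold 1 (reflect across v@8): 2 holes -> [(0, 2), (0, 13)]
Unfold 2 (reflect across h@1): 4 holes -> [(0, 2), (0, 13), (1, 2), (1, 13)]
Unfold 3 (reflect across h@2): 8 holes -> [(0, 2), (0, 13), (1, 2), (1, 13), (2, 2), (2, 13), (3, 2), (3, 13)]
Holes: [(0, 2), (0, 13), (1, 2), (1, 13), (2, 2), (2, 13), (3, 2), (3, 13)]

Answer: yes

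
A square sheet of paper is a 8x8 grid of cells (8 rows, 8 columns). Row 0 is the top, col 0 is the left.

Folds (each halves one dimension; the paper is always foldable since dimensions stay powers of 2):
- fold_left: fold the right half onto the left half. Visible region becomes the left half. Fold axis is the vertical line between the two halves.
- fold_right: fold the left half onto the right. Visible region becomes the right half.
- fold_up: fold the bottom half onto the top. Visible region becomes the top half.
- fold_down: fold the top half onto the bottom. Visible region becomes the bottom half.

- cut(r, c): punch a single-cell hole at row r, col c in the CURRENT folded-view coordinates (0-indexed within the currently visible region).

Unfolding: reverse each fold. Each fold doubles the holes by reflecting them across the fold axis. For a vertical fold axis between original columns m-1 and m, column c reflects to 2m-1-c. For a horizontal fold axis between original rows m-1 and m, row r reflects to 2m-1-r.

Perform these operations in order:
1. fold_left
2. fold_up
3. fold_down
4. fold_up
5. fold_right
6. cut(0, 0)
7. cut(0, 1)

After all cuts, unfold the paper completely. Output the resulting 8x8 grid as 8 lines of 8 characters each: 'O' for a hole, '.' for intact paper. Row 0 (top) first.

Answer: OOOOOOOO
OOOOOOOO
OOOOOOOO
OOOOOOOO
OOOOOOOO
OOOOOOOO
OOOOOOOO
OOOOOOOO

Derivation:
Op 1 fold_left: fold axis v@4; visible region now rows[0,8) x cols[0,4) = 8x4
Op 2 fold_up: fold axis h@4; visible region now rows[0,4) x cols[0,4) = 4x4
Op 3 fold_down: fold axis h@2; visible region now rows[2,4) x cols[0,4) = 2x4
Op 4 fold_up: fold axis h@3; visible region now rows[2,3) x cols[0,4) = 1x4
Op 5 fold_right: fold axis v@2; visible region now rows[2,3) x cols[2,4) = 1x2
Op 6 cut(0, 0): punch at orig (2,2); cuts so far [(2, 2)]; region rows[2,3) x cols[2,4) = 1x2
Op 7 cut(0, 1): punch at orig (2,3); cuts so far [(2, 2), (2, 3)]; region rows[2,3) x cols[2,4) = 1x2
Unfold 1 (reflect across v@2): 4 holes -> [(2, 0), (2, 1), (2, 2), (2, 3)]
Unfold 2 (reflect across h@3): 8 holes -> [(2, 0), (2, 1), (2, 2), (2, 3), (3, 0), (3, 1), (3, 2), (3, 3)]
Unfold 3 (reflect across h@2): 16 holes -> [(0, 0), (0, 1), (0, 2), (0, 3), (1, 0), (1, 1), (1, 2), (1, 3), (2, 0), (2, 1), (2, 2), (2, 3), (3, 0), (3, 1), (3, 2), (3, 3)]
Unfold 4 (reflect across h@4): 32 holes -> [(0, 0), (0, 1), (0, 2), (0, 3), (1, 0), (1, 1), (1, 2), (1, 3), (2, 0), (2, 1), (2, 2), (2, 3), (3, 0), (3, 1), (3, 2), (3, 3), (4, 0), (4, 1), (4, 2), (4, 3), (5, 0), (5, 1), (5, 2), (5, 3), (6, 0), (6, 1), (6, 2), (6, 3), (7, 0), (7, 1), (7, 2), (7, 3)]
Unfold 5 (reflect across v@4): 64 holes -> [(0, 0), (0, 1), (0, 2), (0, 3), (0, 4), (0, 5), (0, 6), (0, 7), (1, 0), (1, 1), (1, 2), (1, 3), (1, 4), (1, 5), (1, 6), (1, 7), (2, 0), (2, 1), (2, 2), (2, 3), (2, 4), (2, 5), (2, 6), (2, 7), (3, 0), (3, 1), (3, 2), (3, 3), (3, 4), (3, 5), (3, 6), (3, 7), (4, 0), (4, 1), (4, 2), (4, 3), (4, 4), (4, 5), (4, 6), (4, 7), (5, 0), (5, 1), (5, 2), (5, 3), (5, 4), (5, 5), (5, 6), (5, 7), (6, 0), (6, 1), (6, 2), (6, 3), (6, 4), (6, 5), (6, 6), (6, 7), (7, 0), (7, 1), (7, 2), (7, 3), (7, 4), (7, 5), (7, 6), (7, 7)]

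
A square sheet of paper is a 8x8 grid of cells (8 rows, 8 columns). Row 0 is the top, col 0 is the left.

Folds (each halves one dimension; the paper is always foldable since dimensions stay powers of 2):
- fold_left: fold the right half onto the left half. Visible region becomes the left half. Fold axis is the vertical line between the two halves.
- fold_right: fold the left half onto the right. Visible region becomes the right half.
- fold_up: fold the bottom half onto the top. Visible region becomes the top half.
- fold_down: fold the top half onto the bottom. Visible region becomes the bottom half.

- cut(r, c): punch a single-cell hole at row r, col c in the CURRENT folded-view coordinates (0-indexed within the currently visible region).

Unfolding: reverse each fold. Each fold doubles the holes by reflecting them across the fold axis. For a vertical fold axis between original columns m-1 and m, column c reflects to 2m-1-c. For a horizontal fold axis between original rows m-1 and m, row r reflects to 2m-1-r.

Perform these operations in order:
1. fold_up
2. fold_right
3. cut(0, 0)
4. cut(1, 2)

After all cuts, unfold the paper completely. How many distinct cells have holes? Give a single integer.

Op 1 fold_up: fold axis h@4; visible region now rows[0,4) x cols[0,8) = 4x8
Op 2 fold_right: fold axis v@4; visible region now rows[0,4) x cols[4,8) = 4x4
Op 3 cut(0, 0): punch at orig (0,4); cuts so far [(0, 4)]; region rows[0,4) x cols[4,8) = 4x4
Op 4 cut(1, 2): punch at orig (1,6); cuts so far [(0, 4), (1, 6)]; region rows[0,4) x cols[4,8) = 4x4
Unfold 1 (reflect across v@4): 4 holes -> [(0, 3), (0, 4), (1, 1), (1, 6)]
Unfold 2 (reflect across h@4): 8 holes -> [(0, 3), (0, 4), (1, 1), (1, 6), (6, 1), (6, 6), (7, 3), (7, 4)]

Answer: 8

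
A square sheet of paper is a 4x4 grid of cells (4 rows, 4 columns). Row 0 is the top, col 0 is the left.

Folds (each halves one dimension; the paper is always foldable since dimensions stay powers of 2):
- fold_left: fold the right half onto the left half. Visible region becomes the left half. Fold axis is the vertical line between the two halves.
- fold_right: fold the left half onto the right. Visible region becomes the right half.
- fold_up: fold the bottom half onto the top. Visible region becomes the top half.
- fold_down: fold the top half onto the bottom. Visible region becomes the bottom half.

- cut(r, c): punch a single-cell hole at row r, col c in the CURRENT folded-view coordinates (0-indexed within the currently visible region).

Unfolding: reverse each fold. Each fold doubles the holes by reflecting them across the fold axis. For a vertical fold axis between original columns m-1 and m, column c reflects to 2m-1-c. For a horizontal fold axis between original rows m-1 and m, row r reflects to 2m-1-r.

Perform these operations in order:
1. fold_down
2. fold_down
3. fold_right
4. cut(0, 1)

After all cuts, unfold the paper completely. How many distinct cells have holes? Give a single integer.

Answer: 8

Derivation:
Op 1 fold_down: fold axis h@2; visible region now rows[2,4) x cols[0,4) = 2x4
Op 2 fold_down: fold axis h@3; visible region now rows[3,4) x cols[0,4) = 1x4
Op 3 fold_right: fold axis v@2; visible region now rows[3,4) x cols[2,4) = 1x2
Op 4 cut(0, 1): punch at orig (3,3); cuts so far [(3, 3)]; region rows[3,4) x cols[2,4) = 1x2
Unfold 1 (reflect across v@2): 2 holes -> [(3, 0), (3, 3)]
Unfold 2 (reflect across h@3): 4 holes -> [(2, 0), (2, 3), (3, 0), (3, 3)]
Unfold 3 (reflect across h@2): 8 holes -> [(0, 0), (0, 3), (1, 0), (1, 3), (2, 0), (2, 3), (3, 0), (3, 3)]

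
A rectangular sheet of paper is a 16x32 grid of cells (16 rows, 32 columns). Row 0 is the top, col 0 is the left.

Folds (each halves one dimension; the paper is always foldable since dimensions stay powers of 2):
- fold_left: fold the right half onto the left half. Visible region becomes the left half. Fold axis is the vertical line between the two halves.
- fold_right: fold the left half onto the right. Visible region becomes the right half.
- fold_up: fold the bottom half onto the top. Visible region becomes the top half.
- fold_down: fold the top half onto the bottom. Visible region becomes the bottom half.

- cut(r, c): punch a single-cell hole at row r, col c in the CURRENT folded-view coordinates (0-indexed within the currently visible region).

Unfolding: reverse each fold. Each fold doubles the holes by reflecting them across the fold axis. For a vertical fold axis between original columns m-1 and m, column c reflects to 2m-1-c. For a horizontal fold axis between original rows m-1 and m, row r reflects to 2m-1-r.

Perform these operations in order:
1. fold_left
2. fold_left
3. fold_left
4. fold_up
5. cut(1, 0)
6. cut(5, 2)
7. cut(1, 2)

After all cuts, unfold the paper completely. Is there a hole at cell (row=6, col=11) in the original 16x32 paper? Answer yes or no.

Answer: no

Derivation:
Op 1 fold_left: fold axis v@16; visible region now rows[0,16) x cols[0,16) = 16x16
Op 2 fold_left: fold axis v@8; visible region now rows[0,16) x cols[0,8) = 16x8
Op 3 fold_left: fold axis v@4; visible region now rows[0,16) x cols[0,4) = 16x4
Op 4 fold_up: fold axis h@8; visible region now rows[0,8) x cols[0,4) = 8x4
Op 5 cut(1, 0): punch at orig (1,0); cuts so far [(1, 0)]; region rows[0,8) x cols[0,4) = 8x4
Op 6 cut(5, 2): punch at orig (5,2); cuts so far [(1, 0), (5, 2)]; region rows[0,8) x cols[0,4) = 8x4
Op 7 cut(1, 2): punch at orig (1,2); cuts so far [(1, 0), (1, 2), (5, 2)]; region rows[0,8) x cols[0,4) = 8x4
Unfold 1 (reflect across h@8): 6 holes -> [(1, 0), (1, 2), (5, 2), (10, 2), (14, 0), (14, 2)]
Unfold 2 (reflect across v@4): 12 holes -> [(1, 0), (1, 2), (1, 5), (1, 7), (5, 2), (5, 5), (10, 2), (10, 5), (14, 0), (14, 2), (14, 5), (14, 7)]
Unfold 3 (reflect across v@8): 24 holes -> [(1, 0), (1, 2), (1, 5), (1, 7), (1, 8), (1, 10), (1, 13), (1, 15), (5, 2), (5, 5), (5, 10), (5, 13), (10, 2), (10, 5), (10, 10), (10, 13), (14, 0), (14, 2), (14, 5), (14, 7), (14, 8), (14, 10), (14, 13), (14, 15)]
Unfold 4 (reflect across v@16): 48 holes -> [(1, 0), (1, 2), (1, 5), (1, 7), (1, 8), (1, 10), (1, 13), (1, 15), (1, 16), (1, 18), (1, 21), (1, 23), (1, 24), (1, 26), (1, 29), (1, 31), (5, 2), (5, 5), (5, 10), (5, 13), (5, 18), (5, 21), (5, 26), (5, 29), (10, 2), (10, 5), (10, 10), (10, 13), (10, 18), (10, 21), (10, 26), (10, 29), (14, 0), (14, 2), (14, 5), (14, 7), (14, 8), (14, 10), (14, 13), (14, 15), (14, 16), (14, 18), (14, 21), (14, 23), (14, 24), (14, 26), (14, 29), (14, 31)]
Holes: [(1, 0), (1, 2), (1, 5), (1, 7), (1, 8), (1, 10), (1, 13), (1, 15), (1, 16), (1, 18), (1, 21), (1, 23), (1, 24), (1, 26), (1, 29), (1, 31), (5, 2), (5, 5), (5, 10), (5, 13), (5, 18), (5, 21), (5, 26), (5, 29), (10, 2), (10, 5), (10, 10), (10, 13), (10, 18), (10, 21), (10, 26), (10, 29), (14, 0), (14, 2), (14, 5), (14, 7), (14, 8), (14, 10), (14, 13), (14, 15), (14, 16), (14, 18), (14, 21), (14, 23), (14, 24), (14, 26), (14, 29), (14, 31)]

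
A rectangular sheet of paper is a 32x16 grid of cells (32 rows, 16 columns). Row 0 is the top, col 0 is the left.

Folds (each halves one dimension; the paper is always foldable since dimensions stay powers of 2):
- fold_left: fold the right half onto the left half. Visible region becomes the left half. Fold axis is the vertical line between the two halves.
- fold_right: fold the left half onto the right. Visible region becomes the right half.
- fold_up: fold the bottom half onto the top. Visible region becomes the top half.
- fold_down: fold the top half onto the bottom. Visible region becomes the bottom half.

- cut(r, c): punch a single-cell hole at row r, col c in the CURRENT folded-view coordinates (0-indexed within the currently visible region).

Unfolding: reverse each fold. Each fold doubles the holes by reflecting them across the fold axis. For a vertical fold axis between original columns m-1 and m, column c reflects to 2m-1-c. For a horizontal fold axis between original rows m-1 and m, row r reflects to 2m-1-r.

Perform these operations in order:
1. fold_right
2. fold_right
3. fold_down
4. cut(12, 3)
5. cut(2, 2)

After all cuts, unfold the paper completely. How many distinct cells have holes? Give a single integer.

Op 1 fold_right: fold axis v@8; visible region now rows[0,32) x cols[8,16) = 32x8
Op 2 fold_right: fold axis v@12; visible region now rows[0,32) x cols[12,16) = 32x4
Op 3 fold_down: fold axis h@16; visible region now rows[16,32) x cols[12,16) = 16x4
Op 4 cut(12, 3): punch at orig (28,15); cuts so far [(28, 15)]; region rows[16,32) x cols[12,16) = 16x4
Op 5 cut(2, 2): punch at orig (18,14); cuts so far [(18, 14), (28, 15)]; region rows[16,32) x cols[12,16) = 16x4
Unfold 1 (reflect across h@16): 4 holes -> [(3, 15), (13, 14), (18, 14), (28, 15)]
Unfold 2 (reflect across v@12): 8 holes -> [(3, 8), (3, 15), (13, 9), (13, 14), (18, 9), (18, 14), (28, 8), (28, 15)]
Unfold 3 (reflect across v@8): 16 holes -> [(3, 0), (3, 7), (3, 8), (3, 15), (13, 1), (13, 6), (13, 9), (13, 14), (18, 1), (18, 6), (18, 9), (18, 14), (28, 0), (28, 7), (28, 8), (28, 15)]

Answer: 16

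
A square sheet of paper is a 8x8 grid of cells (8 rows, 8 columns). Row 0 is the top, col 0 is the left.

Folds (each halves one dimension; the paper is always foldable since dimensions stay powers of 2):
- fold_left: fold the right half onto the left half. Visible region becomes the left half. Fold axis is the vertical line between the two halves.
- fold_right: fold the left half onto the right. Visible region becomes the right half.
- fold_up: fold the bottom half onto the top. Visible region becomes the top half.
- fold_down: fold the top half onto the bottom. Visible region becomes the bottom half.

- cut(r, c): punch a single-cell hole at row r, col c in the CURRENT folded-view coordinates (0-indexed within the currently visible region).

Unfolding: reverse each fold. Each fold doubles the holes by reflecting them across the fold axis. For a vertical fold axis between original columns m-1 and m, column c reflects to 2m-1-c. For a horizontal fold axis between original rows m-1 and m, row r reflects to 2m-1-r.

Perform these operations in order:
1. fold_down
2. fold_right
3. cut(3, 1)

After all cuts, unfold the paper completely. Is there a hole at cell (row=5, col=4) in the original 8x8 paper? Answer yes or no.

Answer: no

Derivation:
Op 1 fold_down: fold axis h@4; visible region now rows[4,8) x cols[0,8) = 4x8
Op 2 fold_right: fold axis v@4; visible region now rows[4,8) x cols[4,8) = 4x4
Op 3 cut(3, 1): punch at orig (7,5); cuts so far [(7, 5)]; region rows[4,8) x cols[4,8) = 4x4
Unfold 1 (reflect across v@4): 2 holes -> [(7, 2), (7, 5)]
Unfold 2 (reflect across h@4): 4 holes -> [(0, 2), (0, 5), (7, 2), (7, 5)]
Holes: [(0, 2), (0, 5), (7, 2), (7, 5)]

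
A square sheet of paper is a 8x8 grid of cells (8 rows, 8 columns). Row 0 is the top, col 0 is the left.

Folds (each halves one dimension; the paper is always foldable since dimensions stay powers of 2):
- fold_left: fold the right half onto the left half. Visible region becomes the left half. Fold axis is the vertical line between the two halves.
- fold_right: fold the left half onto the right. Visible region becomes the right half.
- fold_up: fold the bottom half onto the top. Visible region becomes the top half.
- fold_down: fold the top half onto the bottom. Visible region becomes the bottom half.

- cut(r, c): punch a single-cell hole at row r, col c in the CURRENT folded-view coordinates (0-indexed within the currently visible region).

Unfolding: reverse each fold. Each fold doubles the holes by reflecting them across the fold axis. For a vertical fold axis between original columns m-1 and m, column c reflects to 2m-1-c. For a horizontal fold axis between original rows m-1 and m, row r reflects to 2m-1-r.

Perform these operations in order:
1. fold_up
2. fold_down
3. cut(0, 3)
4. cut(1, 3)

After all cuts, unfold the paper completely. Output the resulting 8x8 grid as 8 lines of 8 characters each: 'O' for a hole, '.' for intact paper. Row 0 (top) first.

Answer: ...O....
...O....
...O....
...O....
...O....
...O....
...O....
...O....

Derivation:
Op 1 fold_up: fold axis h@4; visible region now rows[0,4) x cols[0,8) = 4x8
Op 2 fold_down: fold axis h@2; visible region now rows[2,4) x cols[0,8) = 2x8
Op 3 cut(0, 3): punch at orig (2,3); cuts so far [(2, 3)]; region rows[2,4) x cols[0,8) = 2x8
Op 4 cut(1, 3): punch at orig (3,3); cuts so far [(2, 3), (3, 3)]; region rows[2,4) x cols[0,8) = 2x8
Unfold 1 (reflect across h@2): 4 holes -> [(0, 3), (1, 3), (2, 3), (3, 3)]
Unfold 2 (reflect across h@4): 8 holes -> [(0, 3), (1, 3), (2, 3), (3, 3), (4, 3), (5, 3), (6, 3), (7, 3)]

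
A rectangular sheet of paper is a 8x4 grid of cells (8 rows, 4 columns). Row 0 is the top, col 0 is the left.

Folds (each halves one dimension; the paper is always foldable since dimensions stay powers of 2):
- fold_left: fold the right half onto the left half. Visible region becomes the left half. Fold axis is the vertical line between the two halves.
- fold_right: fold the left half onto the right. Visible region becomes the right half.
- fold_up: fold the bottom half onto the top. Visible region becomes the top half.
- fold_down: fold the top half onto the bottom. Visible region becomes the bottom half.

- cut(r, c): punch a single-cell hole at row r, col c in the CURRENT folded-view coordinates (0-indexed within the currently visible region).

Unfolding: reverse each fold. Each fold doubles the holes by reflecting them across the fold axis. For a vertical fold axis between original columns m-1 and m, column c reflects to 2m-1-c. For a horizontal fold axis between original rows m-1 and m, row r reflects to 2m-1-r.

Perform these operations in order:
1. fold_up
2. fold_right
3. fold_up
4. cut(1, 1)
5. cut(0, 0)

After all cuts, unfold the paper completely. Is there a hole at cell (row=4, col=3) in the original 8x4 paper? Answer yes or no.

Answer: no

Derivation:
Op 1 fold_up: fold axis h@4; visible region now rows[0,4) x cols[0,4) = 4x4
Op 2 fold_right: fold axis v@2; visible region now rows[0,4) x cols[2,4) = 4x2
Op 3 fold_up: fold axis h@2; visible region now rows[0,2) x cols[2,4) = 2x2
Op 4 cut(1, 1): punch at orig (1,3); cuts so far [(1, 3)]; region rows[0,2) x cols[2,4) = 2x2
Op 5 cut(0, 0): punch at orig (0,2); cuts so far [(0, 2), (1, 3)]; region rows[0,2) x cols[2,4) = 2x2
Unfold 1 (reflect across h@2): 4 holes -> [(0, 2), (1, 3), (2, 3), (3, 2)]
Unfold 2 (reflect across v@2): 8 holes -> [(0, 1), (0, 2), (1, 0), (1, 3), (2, 0), (2, 3), (3, 1), (3, 2)]
Unfold 3 (reflect across h@4): 16 holes -> [(0, 1), (0, 2), (1, 0), (1, 3), (2, 0), (2, 3), (3, 1), (3, 2), (4, 1), (4, 2), (5, 0), (5, 3), (6, 0), (6, 3), (7, 1), (7, 2)]
Holes: [(0, 1), (0, 2), (1, 0), (1, 3), (2, 0), (2, 3), (3, 1), (3, 2), (4, 1), (4, 2), (5, 0), (5, 3), (6, 0), (6, 3), (7, 1), (7, 2)]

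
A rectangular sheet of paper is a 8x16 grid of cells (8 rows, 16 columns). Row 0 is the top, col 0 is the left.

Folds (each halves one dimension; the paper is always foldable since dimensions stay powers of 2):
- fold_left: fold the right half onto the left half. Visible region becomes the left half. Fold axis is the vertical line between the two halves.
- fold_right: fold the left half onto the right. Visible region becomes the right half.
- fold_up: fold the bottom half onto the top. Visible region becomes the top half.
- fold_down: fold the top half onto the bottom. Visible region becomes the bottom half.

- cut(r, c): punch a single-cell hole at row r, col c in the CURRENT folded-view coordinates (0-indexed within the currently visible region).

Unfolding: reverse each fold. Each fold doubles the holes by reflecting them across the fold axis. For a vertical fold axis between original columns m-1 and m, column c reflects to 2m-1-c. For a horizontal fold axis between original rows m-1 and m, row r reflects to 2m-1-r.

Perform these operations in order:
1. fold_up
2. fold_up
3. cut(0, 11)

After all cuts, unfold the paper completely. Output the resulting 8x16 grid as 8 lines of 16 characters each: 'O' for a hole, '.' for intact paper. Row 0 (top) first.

Op 1 fold_up: fold axis h@4; visible region now rows[0,4) x cols[0,16) = 4x16
Op 2 fold_up: fold axis h@2; visible region now rows[0,2) x cols[0,16) = 2x16
Op 3 cut(0, 11): punch at orig (0,11); cuts so far [(0, 11)]; region rows[0,2) x cols[0,16) = 2x16
Unfold 1 (reflect across h@2): 2 holes -> [(0, 11), (3, 11)]
Unfold 2 (reflect across h@4): 4 holes -> [(0, 11), (3, 11), (4, 11), (7, 11)]

Answer: ...........O....
................
................
...........O....
...........O....
................
................
...........O....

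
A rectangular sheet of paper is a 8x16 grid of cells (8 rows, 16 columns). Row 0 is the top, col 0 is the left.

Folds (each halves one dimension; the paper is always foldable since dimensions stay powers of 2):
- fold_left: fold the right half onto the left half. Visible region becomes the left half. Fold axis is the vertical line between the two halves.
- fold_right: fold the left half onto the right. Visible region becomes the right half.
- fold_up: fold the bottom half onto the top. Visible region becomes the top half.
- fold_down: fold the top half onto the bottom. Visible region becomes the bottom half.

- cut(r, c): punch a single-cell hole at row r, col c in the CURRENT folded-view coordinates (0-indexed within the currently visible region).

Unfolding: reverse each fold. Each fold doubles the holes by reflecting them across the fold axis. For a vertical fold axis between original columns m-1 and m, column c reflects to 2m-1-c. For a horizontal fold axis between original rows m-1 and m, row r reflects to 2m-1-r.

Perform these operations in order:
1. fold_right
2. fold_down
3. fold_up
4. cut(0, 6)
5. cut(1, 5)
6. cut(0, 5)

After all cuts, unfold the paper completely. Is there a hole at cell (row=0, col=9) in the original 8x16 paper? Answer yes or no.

Op 1 fold_right: fold axis v@8; visible region now rows[0,8) x cols[8,16) = 8x8
Op 2 fold_down: fold axis h@4; visible region now rows[4,8) x cols[8,16) = 4x8
Op 3 fold_up: fold axis h@6; visible region now rows[4,6) x cols[8,16) = 2x8
Op 4 cut(0, 6): punch at orig (4,14); cuts so far [(4, 14)]; region rows[4,6) x cols[8,16) = 2x8
Op 5 cut(1, 5): punch at orig (5,13); cuts so far [(4, 14), (5, 13)]; region rows[4,6) x cols[8,16) = 2x8
Op 6 cut(0, 5): punch at orig (4,13); cuts so far [(4, 13), (4, 14), (5, 13)]; region rows[4,6) x cols[8,16) = 2x8
Unfold 1 (reflect across h@6): 6 holes -> [(4, 13), (4, 14), (5, 13), (6, 13), (7, 13), (7, 14)]
Unfold 2 (reflect across h@4): 12 holes -> [(0, 13), (0, 14), (1, 13), (2, 13), (3, 13), (3, 14), (4, 13), (4, 14), (5, 13), (6, 13), (7, 13), (7, 14)]
Unfold 3 (reflect across v@8): 24 holes -> [(0, 1), (0, 2), (0, 13), (0, 14), (1, 2), (1, 13), (2, 2), (2, 13), (3, 1), (3, 2), (3, 13), (3, 14), (4, 1), (4, 2), (4, 13), (4, 14), (5, 2), (5, 13), (6, 2), (6, 13), (7, 1), (7, 2), (7, 13), (7, 14)]
Holes: [(0, 1), (0, 2), (0, 13), (0, 14), (1, 2), (1, 13), (2, 2), (2, 13), (3, 1), (3, 2), (3, 13), (3, 14), (4, 1), (4, 2), (4, 13), (4, 14), (5, 2), (5, 13), (6, 2), (6, 13), (7, 1), (7, 2), (7, 13), (7, 14)]

Answer: no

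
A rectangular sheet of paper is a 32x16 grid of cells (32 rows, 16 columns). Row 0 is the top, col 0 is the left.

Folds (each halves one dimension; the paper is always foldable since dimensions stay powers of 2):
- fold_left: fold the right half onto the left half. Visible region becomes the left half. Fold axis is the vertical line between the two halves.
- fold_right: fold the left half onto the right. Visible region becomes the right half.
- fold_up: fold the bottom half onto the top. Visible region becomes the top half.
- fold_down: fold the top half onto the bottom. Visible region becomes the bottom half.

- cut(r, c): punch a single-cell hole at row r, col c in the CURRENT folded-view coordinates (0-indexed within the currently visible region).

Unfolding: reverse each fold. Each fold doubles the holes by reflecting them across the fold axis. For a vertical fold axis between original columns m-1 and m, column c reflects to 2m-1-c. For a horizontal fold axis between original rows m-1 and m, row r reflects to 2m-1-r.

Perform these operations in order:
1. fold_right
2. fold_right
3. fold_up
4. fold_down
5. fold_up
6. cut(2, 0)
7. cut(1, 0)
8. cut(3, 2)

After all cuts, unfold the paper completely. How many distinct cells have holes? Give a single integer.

Answer: 96

Derivation:
Op 1 fold_right: fold axis v@8; visible region now rows[0,32) x cols[8,16) = 32x8
Op 2 fold_right: fold axis v@12; visible region now rows[0,32) x cols[12,16) = 32x4
Op 3 fold_up: fold axis h@16; visible region now rows[0,16) x cols[12,16) = 16x4
Op 4 fold_down: fold axis h@8; visible region now rows[8,16) x cols[12,16) = 8x4
Op 5 fold_up: fold axis h@12; visible region now rows[8,12) x cols[12,16) = 4x4
Op 6 cut(2, 0): punch at orig (10,12); cuts so far [(10, 12)]; region rows[8,12) x cols[12,16) = 4x4
Op 7 cut(1, 0): punch at orig (9,12); cuts so far [(9, 12), (10, 12)]; region rows[8,12) x cols[12,16) = 4x4
Op 8 cut(3, 2): punch at orig (11,14); cuts so far [(9, 12), (10, 12), (11, 14)]; region rows[8,12) x cols[12,16) = 4x4
Unfold 1 (reflect across h@12): 6 holes -> [(9, 12), (10, 12), (11, 14), (12, 14), (13, 12), (14, 12)]
Unfold 2 (reflect across h@8): 12 holes -> [(1, 12), (2, 12), (3, 14), (4, 14), (5, 12), (6, 12), (9, 12), (10, 12), (11, 14), (12, 14), (13, 12), (14, 12)]
Unfold 3 (reflect across h@16): 24 holes -> [(1, 12), (2, 12), (3, 14), (4, 14), (5, 12), (6, 12), (9, 12), (10, 12), (11, 14), (12, 14), (13, 12), (14, 12), (17, 12), (18, 12), (19, 14), (20, 14), (21, 12), (22, 12), (25, 12), (26, 12), (27, 14), (28, 14), (29, 12), (30, 12)]
Unfold 4 (reflect across v@12): 48 holes -> [(1, 11), (1, 12), (2, 11), (2, 12), (3, 9), (3, 14), (4, 9), (4, 14), (5, 11), (5, 12), (6, 11), (6, 12), (9, 11), (9, 12), (10, 11), (10, 12), (11, 9), (11, 14), (12, 9), (12, 14), (13, 11), (13, 12), (14, 11), (14, 12), (17, 11), (17, 12), (18, 11), (18, 12), (19, 9), (19, 14), (20, 9), (20, 14), (21, 11), (21, 12), (22, 11), (22, 12), (25, 11), (25, 12), (26, 11), (26, 12), (27, 9), (27, 14), (28, 9), (28, 14), (29, 11), (29, 12), (30, 11), (30, 12)]
Unfold 5 (reflect across v@8): 96 holes -> [(1, 3), (1, 4), (1, 11), (1, 12), (2, 3), (2, 4), (2, 11), (2, 12), (3, 1), (3, 6), (3, 9), (3, 14), (4, 1), (4, 6), (4, 9), (4, 14), (5, 3), (5, 4), (5, 11), (5, 12), (6, 3), (6, 4), (6, 11), (6, 12), (9, 3), (9, 4), (9, 11), (9, 12), (10, 3), (10, 4), (10, 11), (10, 12), (11, 1), (11, 6), (11, 9), (11, 14), (12, 1), (12, 6), (12, 9), (12, 14), (13, 3), (13, 4), (13, 11), (13, 12), (14, 3), (14, 4), (14, 11), (14, 12), (17, 3), (17, 4), (17, 11), (17, 12), (18, 3), (18, 4), (18, 11), (18, 12), (19, 1), (19, 6), (19, 9), (19, 14), (20, 1), (20, 6), (20, 9), (20, 14), (21, 3), (21, 4), (21, 11), (21, 12), (22, 3), (22, 4), (22, 11), (22, 12), (25, 3), (25, 4), (25, 11), (25, 12), (26, 3), (26, 4), (26, 11), (26, 12), (27, 1), (27, 6), (27, 9), (27, 14), (28, 1), (28, 6), (28, 9), (28, 14), (29, 3), (29, 4), (29, 11), (29, 12), (30, 3), (30, 4), (30, 11), (30, 12)]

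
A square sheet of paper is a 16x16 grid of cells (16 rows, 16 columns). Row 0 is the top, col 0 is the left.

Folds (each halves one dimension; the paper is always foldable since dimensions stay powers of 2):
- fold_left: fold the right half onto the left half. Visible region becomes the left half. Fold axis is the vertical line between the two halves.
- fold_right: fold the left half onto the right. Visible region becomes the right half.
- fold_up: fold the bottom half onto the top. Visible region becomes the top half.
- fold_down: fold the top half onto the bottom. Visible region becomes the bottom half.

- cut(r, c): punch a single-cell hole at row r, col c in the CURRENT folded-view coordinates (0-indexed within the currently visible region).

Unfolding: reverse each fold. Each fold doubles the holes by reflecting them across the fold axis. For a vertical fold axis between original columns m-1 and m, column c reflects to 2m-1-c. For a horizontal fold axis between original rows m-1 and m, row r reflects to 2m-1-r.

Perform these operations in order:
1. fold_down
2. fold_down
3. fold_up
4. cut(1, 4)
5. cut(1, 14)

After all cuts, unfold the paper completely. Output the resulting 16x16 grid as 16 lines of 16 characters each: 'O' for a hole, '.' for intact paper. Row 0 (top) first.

Op 1 fold_down: fold axis h@8; visible region now rows[8,16) x cols[0,16) = 8x16
Op 2 fold_down: fold axis h@12; visible region now rows[12,16) x cols[0,16) = 4x16
Op 3 fold_up: fold axis h@14; visible region now rows[12,14) x cols[0,16) = 2x16
Op 4 cut(1, 4): punch at orig (13,4); cuts so far [(13, 4)]; region rows[12,14) x cols[0,16) = 2x16
Op 5 cut(1, 14): punch at orig (13,14); cuts so far [(13, 4), (13, 14)]; region rows[12,14) x cols[0,16) = 2x16
Unfold 1 (reflect across h@14): 4 holes -> [(13, 4), (13, 14), (14, 4), (14, 14)]
Unfold 2 (reflect across h@12): 8 holes -> [(9, 4), (9, 14), (10, 4), (10, 14), (13, 4), (13, 14), (14, 4), (14, 14)]
Unfold 3 (reflect across h@8): 16 holes -> [(1, 4), (1, 14), (2, 4), (2, 14), (5, 4), (5, 14), (6, 4), (6, 14), (9, 4), (9, 14), (10, 4), (10, 14), (13, 4), (13, 14), (14, 4), (14, 14)]

Answer: ................
....O.........O.
....O.........O.
................
................
....O.........O.
....O.........O.
................
................
....O.........O.
....O.........O.
................
................
....O.........O.
....O.........O.
................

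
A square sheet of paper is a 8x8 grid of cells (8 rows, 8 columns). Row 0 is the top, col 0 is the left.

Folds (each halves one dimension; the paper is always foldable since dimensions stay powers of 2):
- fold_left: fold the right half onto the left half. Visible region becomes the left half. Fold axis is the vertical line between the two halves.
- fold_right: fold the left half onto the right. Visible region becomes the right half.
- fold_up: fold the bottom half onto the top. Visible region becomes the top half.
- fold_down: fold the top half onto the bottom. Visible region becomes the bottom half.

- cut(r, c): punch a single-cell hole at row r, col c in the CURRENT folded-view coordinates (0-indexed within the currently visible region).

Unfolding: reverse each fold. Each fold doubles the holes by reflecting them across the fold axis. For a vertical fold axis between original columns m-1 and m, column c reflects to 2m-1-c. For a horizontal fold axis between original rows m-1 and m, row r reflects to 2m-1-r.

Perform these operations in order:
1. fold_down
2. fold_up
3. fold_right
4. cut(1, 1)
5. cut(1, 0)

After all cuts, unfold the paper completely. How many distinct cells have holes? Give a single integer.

Answer: 16

Derivation:
Op 1 fold_down: fold axis h@4; visible region now rows[4,8) x cols[0,8) = 4x8
Op 2 fold_up: fold axis h@6; visible region now rows[4,6) x cols[0,8) = 2x8
Op 3 fold_right: fold axis v@4; visible region now rows[4,6) x cols[4,8) = 2x4
Op 4 cut(1, 1): punch at orig (5,5); cuts so far [(5, 5)]; region rows[4,6) x cols[4,8) = 2x4
Op 5 cut(1, 0): punch at orig (5,4); cuts so far [(5, 4), (5, 5)]; region rows[4,6) x cols[4,8) = 2x4
Unfold 1 (reflect across v@4): 4 holes -> [(5, 2), (5, 3), (5, 4), (5, 5)]
Unfold 2 (reflect across h@6): 8 holes -> [(5, 2), (5, 3), (5, 4), (5, 5), (6, 2), (6, 3), (6, 4), (6, 5)]
Unfold 3 (reflect across h@4): 16 holes -> [(1, 2), (1, 3), (1, 4), (1, 5), (2, 2), (2, 3), (2, 4), (2, 5), (5, 2), (5, 3), (5, 4), (5, 5), (6, 2), (6, 3), (6, 4), (6, 5)]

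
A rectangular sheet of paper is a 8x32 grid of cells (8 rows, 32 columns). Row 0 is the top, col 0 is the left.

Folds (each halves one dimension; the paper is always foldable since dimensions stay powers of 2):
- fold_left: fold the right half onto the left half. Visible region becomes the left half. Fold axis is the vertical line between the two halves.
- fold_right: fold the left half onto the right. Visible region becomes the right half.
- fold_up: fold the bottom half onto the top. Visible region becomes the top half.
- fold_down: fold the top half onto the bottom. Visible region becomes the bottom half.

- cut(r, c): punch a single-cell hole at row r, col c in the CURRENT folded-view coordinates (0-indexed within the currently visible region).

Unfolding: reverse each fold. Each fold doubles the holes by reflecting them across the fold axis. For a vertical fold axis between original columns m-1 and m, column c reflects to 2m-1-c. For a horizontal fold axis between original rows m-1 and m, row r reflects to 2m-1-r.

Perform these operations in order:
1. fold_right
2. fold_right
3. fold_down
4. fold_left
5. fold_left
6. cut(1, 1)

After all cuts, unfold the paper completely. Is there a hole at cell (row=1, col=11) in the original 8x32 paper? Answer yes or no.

Op 1 fold_right: fold axis v@16; visible region now rows[0,8) x cols[16,32) = 8x16
Op 2 fold_right: fold axis v@24; visible region now rows[0,8) x cols[24,32) = 8x8
Op 3 fold_down: fold axis h@4; visible region now rows[4,8) x cols[24,32) = 4x8
Op 4 fold_left: fold axis v@28; visible region now rows[4,8) x cols[24,28) = 4x4
Op 5 fold_left: fold axis v@26; visible region now rows[4,8) x cols[24,26) = 4x2
Op 6 cut(1, 1): punch at orig (5,25); cuts so far [(5, 25)]; region rows[4,8) x cols[24,26) = 4x2
Unfold 1 (reflect across v@26): 2 holes -> [(5, 25), (5, 26)]
Unfold 2 (reflect across v@28): 4 holes -> [(5, 25), (5, 26), (5, 29), (5, 30)]
Unfold 3 (reflect across h@4): 8 holes -> [(2, 25), (2, 26), (2, 29), (2, 30), (5, 25), (5, 26), (5, 29), (5, 30)]
Unfold 4 (reflect across v@24): 16 holes -> [(2, 17), (2, 18), (2, 21), (2, 22), (2, 25), (2, 26), (2, 29), (2, 30), (5, 17), (5, 18), (5, 21), (5, 22), (5, 25), (5, 26), (5, 29), (5, 30)]
Unfold 5 (reflect across v@16): 32 holes -> [(2, 1), (2, 2), (2, 5), (2, 6), (2, 9), (2, 10), (2, 13), (2, 14), (2, 17), (2, 18), (2, 21), (2, 22), (2, 25), (2, 26), (2, 29), (2, 30), (5, 1), (5, 2), (5, 5), (5, 6), (5, 9), (5, 10), (5, 13), (5, 14), (5, 17), (5, 18), (5, 21), (5, 22), (5, 25), (5, 26), (5, 29), (5, 30)]
Holes: [(2, 1), (2, 2), (2, 5), (2, 6), (2, 9), (2, 10), (2, 13), (2, 14), (2, 17), (2, 18), (2, 21), (2, 22), (2, 25), (2, 26), (2, 29), (2, 30), (5, 1), (5, 2), (5, 5), (5, 6), (5, 9), (5, 10), (5, 13), (5, 14), (5, 17), (5, 18), (5, 21), (5, 22), (5, 25), (5, 26), (5, 29), (5, 30)]

Answer: no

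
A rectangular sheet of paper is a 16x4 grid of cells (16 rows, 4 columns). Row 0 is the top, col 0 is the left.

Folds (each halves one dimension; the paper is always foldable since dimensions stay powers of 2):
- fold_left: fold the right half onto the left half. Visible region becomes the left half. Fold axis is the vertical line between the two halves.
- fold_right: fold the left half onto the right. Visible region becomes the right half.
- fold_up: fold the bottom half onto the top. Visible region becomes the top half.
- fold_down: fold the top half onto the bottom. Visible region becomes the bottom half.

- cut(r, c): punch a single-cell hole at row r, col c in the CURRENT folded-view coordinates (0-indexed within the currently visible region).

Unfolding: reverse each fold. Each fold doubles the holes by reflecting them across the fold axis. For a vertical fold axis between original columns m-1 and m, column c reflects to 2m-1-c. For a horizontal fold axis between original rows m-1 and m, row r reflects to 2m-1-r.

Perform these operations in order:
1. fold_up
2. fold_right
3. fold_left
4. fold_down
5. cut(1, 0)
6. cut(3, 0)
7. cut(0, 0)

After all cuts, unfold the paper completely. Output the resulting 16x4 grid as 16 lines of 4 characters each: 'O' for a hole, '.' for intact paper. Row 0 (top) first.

Answer: OOOO
....
OOOO
OOOO
OOOO
OOOO
....
OOOO
OOOO
....
OOOO
OOOO
OOOO
OOOO
....
OOOO

Derivation:
Op 1 fold_up: fold axis h@8; visible region now rows[0,8) x cols[0,4) = 8x4
Op 2 fold_right: fold axis v@2; visible region now rows[0,8) x cols[2,4) = 8x2
Op 3 fold_left: fold axis v@3; visible region now rows[0,8) x cols[2,3) = 8x1
Op 4 fold_down: fold axis h@4; visible region now rows[4,8) x cols[2,3) = 4x1
Op 5 cut(1, 0): punch at orig (5,2); cuts so far [(5, 2)]; region rows[4,8) x cols[2,3) = 4x1
Op 6 cut(3, 0): punch at orig (7,2); cuts so far [(5, 2), (7, 2)]; region rows[4,8) x cols[2,3) = 4x1
Op 7 cut(0, 0): punch at orig (4,2); cuts so far [(4, 2), (5, 2), (7, 2)]; region rows[4,8) x cols[2,3) = 4x1
Unfold 1 (reflect across h@4): 6 holes -> [(0, 2), (2, 2), (3, 2), (4, 2), (5, 2), (7, 2)]
Unfold 2 (reflect across v@3): 12 holes -> [(0, 2), (0, 3), (2, 2), (2, 3), (3, 2), (3, 3), (4, 2), (4, 3), (5, 2), (5, 3), (7, 2), (7, 3)]
Unfold 3 (reflect across v@2): 24 holes -> [(0, 0), (0, 1), (0, 2), (0, 3), (2, 0), (2, 1), (2, 2), (2, 3), (3, 0), (3, 1), (3, 2), (3, 3), (4, 0), (4, 1), (4, 2), (4, 3), (5, 0), (5, 1), (5, 2), (5, 3), (7, 0), (7, 1), (7, 2), (7, 3)]
Unfold 4 (reflect across h@8): 48 holes -> [(0, 0), (0, 1), (0, 2), (0, 3), (2, 0), (2, 1), (2, 2), (2, 3), (3, 0), (3, 1), (3, 2), (3, 3), (4, 0), (4, 1), (4, 2), (4, 3), (5, 0), (5, 1), (5, 2), (5, 3), (7, 0), (7, 1), (7, 2), (7, 3), (8, 0), (8, 1), (8, 2), (8, 3), (10, 0), (10, 1), (10, 2), (10, 3), (11, 0), (11, 1), (11, 2), (11, 3), (12, 0), (12, 1), (12, 2), (12, 3), (13, 0), (13, 1), (13, 2), (13, 3), (15, 0), (15, 1), (15, 2), (15, 3)]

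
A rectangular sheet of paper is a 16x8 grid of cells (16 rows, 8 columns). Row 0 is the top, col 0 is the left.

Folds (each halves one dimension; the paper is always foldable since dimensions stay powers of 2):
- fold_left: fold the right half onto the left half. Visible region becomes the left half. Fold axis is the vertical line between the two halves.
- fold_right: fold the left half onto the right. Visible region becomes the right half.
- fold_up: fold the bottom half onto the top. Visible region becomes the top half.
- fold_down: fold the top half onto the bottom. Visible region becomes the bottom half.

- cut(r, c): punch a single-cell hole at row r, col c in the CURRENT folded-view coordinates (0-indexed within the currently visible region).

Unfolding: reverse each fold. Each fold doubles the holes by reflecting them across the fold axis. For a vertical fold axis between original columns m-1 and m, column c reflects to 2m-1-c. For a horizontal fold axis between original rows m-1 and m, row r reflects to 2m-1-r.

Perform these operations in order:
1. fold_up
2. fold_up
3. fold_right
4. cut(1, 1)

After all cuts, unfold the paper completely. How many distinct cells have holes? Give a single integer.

Op 1 fold_up: fold axis h@8; visible region now rows[0,8) x cols[0,8) = 8x8
Op 2 fold_up: fold axis h@4; visible region now rows[0,4) x cols[0,8) = 4x8
Op 3 fold_right: fold axis v@4; visible region now rows[0,4) x cols[4,8) = 4x4
Op 4 cut(1, 1): punch at orig (1,5); cuts so far [(1, 5)]; region rows[0,4) x cols[4,8) = 4x4
Unfold 1 (reflect across v@4): 2 holes -> [(1, 2), (1, 5)]
Unfold 2 (reflect across h@4): 4 holes -> [(1, 2), (1, 5), (6, 2), (6, 5)]
Unfold 3 (reflect across h@8): 8 holes -> [(1, 2), (1, 5), (6, 2), (6, 5), (9, 2), (9, 5), (14, 2), (14, 5)]

Answer: 8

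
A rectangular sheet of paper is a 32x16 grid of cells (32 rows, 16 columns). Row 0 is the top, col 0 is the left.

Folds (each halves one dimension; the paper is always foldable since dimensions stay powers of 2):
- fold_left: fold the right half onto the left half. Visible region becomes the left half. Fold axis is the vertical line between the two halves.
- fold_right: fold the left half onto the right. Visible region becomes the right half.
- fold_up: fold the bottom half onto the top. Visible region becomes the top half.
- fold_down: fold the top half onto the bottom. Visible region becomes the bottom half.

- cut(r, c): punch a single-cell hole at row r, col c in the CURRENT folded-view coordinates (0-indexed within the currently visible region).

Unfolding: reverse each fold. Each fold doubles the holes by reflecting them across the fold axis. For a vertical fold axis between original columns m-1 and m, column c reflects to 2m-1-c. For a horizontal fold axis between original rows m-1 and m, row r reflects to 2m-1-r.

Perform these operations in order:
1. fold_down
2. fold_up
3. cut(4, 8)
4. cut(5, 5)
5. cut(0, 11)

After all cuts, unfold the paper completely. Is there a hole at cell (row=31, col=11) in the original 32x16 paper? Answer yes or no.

Op 1 fold_down: fold axis h@16; visible region now rows[16,32) x cols[0,16) = 16x16
Op 2 fold_up: fold axis h@24; visible region now rows[16,24) x cols[0,16) = 8x16
Op 3 cut(4, 8): punch at orig (20,8); cuts so far [(20, 8)]; region rows[16,24) x cols[0,16) = 8x16
Op 4 cut(5, 5): punch at orig (21,5); cuts so far [(20, 8), (21, 5)]; region rows[16,24) x cols[0,16) = 8x16
Op 5 cut(0, 11): punch at orig (16,11); cuts so far [(16, 11), (20, 8), (21, 5)]; region rows[16,24) x cols[0,16) = 8x16
Unfold 1 (reflect across h@24): 6 holes -> [(16, 11), (20, 8), (21, 5), (26, 5), (27, 8), (31, 11)]
Unfold 2 (reflect across h@16): 12 holes -> [(0, 11), (4, 8), (5, 5), (10, 5), (11, 8), (15, 11), (16, 11), (20, 8), (21, 5), (26, 5), (27, 8), (31, 11)]
Holes: [(0, 11), (4, 8), (5, 5), (10, 5), (11, 8), (15, 11), (16, 11), (20, 8), (21, 5), (26, 5), (27, 8), (31, 11)]

Answer: yes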